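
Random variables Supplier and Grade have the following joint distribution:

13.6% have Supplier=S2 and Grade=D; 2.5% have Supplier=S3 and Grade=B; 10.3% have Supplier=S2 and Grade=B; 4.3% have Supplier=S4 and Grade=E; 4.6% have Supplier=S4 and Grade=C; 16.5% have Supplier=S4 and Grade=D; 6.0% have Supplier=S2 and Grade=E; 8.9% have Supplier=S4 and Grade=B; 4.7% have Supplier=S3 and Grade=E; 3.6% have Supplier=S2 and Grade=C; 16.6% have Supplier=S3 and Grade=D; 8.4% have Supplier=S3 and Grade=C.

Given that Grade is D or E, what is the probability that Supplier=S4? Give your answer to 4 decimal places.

P(Grade=D) = 0.136 + 0.166 + 0.165 = 0.467.
P(Grade=E) = 0.060 + 0.047 + 0.043 = 0.150.
P(Grade ∈ {D, E}) = 0.467 + 0.150 = 0.617; P(Supplier=S4, Grade ∈ {D, E}) = 0.165 + 0.043 = 0.208.
P(Supplier=S4 | Grade ∈ {D, E}) = 0.208/0.617 = 0.3371.

0.3371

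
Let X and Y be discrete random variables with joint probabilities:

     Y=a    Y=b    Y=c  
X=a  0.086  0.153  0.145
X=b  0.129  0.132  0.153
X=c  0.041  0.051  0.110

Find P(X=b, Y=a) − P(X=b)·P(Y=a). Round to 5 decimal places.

0.02302

P(X=b) = 0.129 + 0.132 + 0.153 = 0.414.
P(Y=a) = 0.086 + 0.129 + 0.041 = 0.256.
P(X=b, Y=a) − P(X=b)P(Y=a) = 0.129 − 0.414×0.256 = 0.02302.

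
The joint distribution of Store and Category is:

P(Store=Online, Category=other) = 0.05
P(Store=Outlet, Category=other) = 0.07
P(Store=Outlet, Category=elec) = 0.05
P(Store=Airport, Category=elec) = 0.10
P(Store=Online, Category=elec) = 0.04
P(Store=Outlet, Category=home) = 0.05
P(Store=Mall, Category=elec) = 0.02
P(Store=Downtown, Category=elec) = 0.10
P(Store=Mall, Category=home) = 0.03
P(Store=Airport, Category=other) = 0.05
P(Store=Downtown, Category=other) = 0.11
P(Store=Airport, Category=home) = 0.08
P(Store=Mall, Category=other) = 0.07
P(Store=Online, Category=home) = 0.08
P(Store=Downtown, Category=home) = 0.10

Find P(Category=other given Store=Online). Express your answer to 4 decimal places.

P(Store=Online) = 0.04 + 0.08 + 0.05 = 0.17.
P(Category=other | Store=Online) = 0.05/0.17 = 0.2941.

0.2941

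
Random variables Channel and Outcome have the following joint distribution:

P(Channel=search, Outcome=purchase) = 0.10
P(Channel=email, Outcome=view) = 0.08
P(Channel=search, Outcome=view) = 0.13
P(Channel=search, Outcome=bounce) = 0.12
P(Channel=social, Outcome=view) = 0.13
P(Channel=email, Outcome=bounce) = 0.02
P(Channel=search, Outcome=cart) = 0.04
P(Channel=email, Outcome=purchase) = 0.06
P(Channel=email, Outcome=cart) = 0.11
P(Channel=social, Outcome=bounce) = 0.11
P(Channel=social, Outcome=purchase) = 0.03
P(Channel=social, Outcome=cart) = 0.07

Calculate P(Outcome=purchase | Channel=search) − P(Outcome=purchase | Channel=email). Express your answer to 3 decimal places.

P(Channel=search) = 0.12 + 0.13 + 0.04 + 0.10 = 0.39; P(Outcome=purchase | Channel=search) = 0.10/0.39 = 0.2564.
P(Channel=email) = 0.02 + 0.08 + 0.11 + 0.06 = 0.27; P(Outcome=purchase | Channel=email) = 0.06/0.27 = 0.2222.
Difference = 0.034.

0.034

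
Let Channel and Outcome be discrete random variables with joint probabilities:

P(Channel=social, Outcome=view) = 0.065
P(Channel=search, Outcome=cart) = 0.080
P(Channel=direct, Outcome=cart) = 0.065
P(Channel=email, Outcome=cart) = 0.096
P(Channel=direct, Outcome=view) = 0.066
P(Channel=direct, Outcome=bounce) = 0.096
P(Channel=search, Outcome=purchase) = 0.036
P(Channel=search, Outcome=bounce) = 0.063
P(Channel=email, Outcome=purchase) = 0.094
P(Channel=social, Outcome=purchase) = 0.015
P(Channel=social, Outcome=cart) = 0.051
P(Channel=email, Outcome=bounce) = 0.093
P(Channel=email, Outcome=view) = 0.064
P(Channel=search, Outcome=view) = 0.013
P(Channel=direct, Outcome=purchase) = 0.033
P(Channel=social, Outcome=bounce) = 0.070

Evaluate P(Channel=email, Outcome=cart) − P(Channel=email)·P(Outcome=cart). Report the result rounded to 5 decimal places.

-0.00532

P(Channel=email) = 0.093 + 0.064 + 0.096 + 0.094 = 0.347.
P(Outcome=cart) = 0.096 + 0.080 + 0.051 + 0.065 = 0.292.
P(Channel=email, Outcome=cart) − P(Channel=email)P(Outcome=cart) = 0.096 − 0.347×0.292 = -0.00532.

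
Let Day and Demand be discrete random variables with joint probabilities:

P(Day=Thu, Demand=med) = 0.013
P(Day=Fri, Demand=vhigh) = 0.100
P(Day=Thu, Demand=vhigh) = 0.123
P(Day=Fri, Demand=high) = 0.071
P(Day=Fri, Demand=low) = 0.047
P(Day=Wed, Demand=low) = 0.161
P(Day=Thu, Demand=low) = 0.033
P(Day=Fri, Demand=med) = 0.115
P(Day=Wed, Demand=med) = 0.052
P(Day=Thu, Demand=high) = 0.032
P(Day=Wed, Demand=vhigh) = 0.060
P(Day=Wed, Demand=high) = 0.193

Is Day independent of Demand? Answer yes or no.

P(Day=Wed) = 0.466 and P(Demand=vhigh) = 0.283, so their product is 0.13188, but P(Day=Wed, Demand=vhigh) = 0.060. Since these differ, Day and Demand are not independent.

no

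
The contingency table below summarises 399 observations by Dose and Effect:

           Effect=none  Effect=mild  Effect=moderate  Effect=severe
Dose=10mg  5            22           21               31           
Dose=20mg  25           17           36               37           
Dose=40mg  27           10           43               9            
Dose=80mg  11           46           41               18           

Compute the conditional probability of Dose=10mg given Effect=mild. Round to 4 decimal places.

Total with Effect=mild: 22 + 17 + 10 + 46 = 95.
P(Dose=10mg | Effect=mild) = 22/95 = 0.2316.

0.2316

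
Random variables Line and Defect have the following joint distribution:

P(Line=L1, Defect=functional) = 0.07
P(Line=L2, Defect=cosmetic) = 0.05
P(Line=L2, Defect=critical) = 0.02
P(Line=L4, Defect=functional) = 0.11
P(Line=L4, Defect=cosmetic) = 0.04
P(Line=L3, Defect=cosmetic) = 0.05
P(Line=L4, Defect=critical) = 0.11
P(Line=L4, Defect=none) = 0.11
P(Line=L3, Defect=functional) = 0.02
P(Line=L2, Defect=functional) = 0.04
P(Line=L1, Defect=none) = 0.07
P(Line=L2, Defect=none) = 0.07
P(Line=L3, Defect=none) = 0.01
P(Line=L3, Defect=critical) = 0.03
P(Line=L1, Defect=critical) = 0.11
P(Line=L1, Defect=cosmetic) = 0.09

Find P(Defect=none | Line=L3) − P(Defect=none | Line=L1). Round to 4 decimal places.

P(Line=L3) = 0.01 + 0.05 + 0.02 + 0.03 = 0.11; P(Defect=none | Line=L3) = 0.01/0.11 = 0.09091.
P(Line=L1) = 0.07 + 0.09 + 0.07 + 0.11 = 0.34; P(Defect=none | Line=L1) = 0.07/0.34 = 0.20588.
Difference = -0.1150.

-0.1150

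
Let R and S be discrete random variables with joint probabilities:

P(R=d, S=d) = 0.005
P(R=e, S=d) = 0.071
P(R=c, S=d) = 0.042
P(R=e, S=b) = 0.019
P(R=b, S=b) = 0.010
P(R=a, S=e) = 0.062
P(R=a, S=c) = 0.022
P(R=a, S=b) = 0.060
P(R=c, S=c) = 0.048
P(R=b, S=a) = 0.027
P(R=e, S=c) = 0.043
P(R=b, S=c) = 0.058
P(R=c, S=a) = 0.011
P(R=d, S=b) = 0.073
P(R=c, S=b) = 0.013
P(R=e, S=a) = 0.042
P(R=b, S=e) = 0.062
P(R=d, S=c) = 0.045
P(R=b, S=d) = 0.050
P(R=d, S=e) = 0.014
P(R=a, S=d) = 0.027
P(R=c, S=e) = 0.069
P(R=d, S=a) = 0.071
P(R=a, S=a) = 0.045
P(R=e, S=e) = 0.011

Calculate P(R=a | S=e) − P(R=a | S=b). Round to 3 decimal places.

P(S=e) = 0.062 + 0.062 + 0.069 + 0.014 + 0.011 = 0.218; P(R=a | S=e) = 0.062/0.218 = 0.2844.
P(S=b) = 0.060 + 0.010 + 0.013 + 0.073 + 0.019 = 0.175; P(R=a | S=b) = 0.060/0.175 = 0.3429.
Difference = -0.058.

-0.058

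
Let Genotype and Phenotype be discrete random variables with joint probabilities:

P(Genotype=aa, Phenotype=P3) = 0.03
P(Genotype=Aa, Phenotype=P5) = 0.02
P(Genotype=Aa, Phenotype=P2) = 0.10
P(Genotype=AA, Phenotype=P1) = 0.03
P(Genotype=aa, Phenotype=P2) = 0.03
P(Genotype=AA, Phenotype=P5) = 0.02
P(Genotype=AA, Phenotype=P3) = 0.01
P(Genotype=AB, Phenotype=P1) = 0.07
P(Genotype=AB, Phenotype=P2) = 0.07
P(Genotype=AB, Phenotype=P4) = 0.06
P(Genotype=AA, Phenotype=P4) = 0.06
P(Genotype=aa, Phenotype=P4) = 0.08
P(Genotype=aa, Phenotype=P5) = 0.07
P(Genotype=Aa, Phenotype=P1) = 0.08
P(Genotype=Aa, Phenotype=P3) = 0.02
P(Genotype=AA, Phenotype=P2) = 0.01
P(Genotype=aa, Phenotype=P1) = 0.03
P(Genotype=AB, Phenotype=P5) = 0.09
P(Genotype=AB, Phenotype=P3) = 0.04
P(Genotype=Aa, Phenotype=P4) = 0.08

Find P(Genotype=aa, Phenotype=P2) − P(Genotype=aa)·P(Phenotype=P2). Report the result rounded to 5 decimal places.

-0.02040

P(Genotype=aa) = 0.03 + 0.03 + 0.03 + 0.08 + 0.07 = 0.24.
P(Phenotype=P2) = 0.01 + 0.10 + 0.03 + 0.07 = 0.21.
P(Genotype=aa, Phenotype=P2) − P(Genotype=aa)P(Phenotype=P2) = 0.03 − 0.24×0.21 = -0.02040.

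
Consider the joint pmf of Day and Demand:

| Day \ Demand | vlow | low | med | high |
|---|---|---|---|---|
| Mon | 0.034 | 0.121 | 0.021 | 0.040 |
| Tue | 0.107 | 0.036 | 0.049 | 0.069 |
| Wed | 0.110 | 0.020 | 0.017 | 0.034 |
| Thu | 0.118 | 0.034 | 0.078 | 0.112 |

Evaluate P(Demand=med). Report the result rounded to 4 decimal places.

0.1650

P(Demand=med) = 0.021 + 0.049 + 0.017 + 0.078 = 0.165.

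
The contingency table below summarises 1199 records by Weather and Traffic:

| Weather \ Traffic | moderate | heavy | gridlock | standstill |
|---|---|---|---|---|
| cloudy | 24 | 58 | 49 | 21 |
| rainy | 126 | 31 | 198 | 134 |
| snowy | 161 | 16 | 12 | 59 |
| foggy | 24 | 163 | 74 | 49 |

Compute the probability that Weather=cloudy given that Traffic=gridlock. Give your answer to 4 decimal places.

0.1471

Total with Traffic=gridlock: 49 + 198 + 12 + 74 = 333.
P(Weather=cloudy | Traffic=gridlock) = 49/333 = 0.1471.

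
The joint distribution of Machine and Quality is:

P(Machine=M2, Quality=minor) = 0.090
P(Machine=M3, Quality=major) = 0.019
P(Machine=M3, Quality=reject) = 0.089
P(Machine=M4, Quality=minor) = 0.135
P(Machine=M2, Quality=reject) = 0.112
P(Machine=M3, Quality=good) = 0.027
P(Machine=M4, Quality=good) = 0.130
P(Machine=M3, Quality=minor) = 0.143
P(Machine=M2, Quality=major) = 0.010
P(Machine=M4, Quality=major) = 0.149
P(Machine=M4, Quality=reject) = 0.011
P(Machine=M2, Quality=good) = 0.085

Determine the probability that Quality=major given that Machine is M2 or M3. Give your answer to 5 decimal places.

P(Machine=M2) = 0.085 + 0.090 + 0.010 + 0.112 = 0.297.
P(Machine=M3) = 0.027 + 0.143 + 0.019 + 0.089 = 0.278.
P(Machine ∈ {M2, M3}) = 0.297 + 0.278 = 0.575; P(Quality=major, Machine ∈ {M2, M3}) = 0.010 + 0.019 = 0.029.
P(Quality=major | Machine ∈ {M2, M3}) = 0.029/0.575 = 0.05043.

0.05043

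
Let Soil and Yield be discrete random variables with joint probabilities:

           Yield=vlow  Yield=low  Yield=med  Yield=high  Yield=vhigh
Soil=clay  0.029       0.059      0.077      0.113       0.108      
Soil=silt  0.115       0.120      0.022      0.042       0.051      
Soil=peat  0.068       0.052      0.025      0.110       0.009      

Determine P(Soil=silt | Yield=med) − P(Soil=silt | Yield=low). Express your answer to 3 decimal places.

P(Yield=med) = 0.077 + 0.022 + 0.025 = 0.124; P(Soil=silt | Yield=med) = 0.022/0.124 = 0.1774.
P(Yield=low) = 0.059 + 0.120 + 0.052 = 0.231; P(Soil=silt | Yield=low) = 0.120/0.231 = 0.5195.
Difference = -0.342.

-0.342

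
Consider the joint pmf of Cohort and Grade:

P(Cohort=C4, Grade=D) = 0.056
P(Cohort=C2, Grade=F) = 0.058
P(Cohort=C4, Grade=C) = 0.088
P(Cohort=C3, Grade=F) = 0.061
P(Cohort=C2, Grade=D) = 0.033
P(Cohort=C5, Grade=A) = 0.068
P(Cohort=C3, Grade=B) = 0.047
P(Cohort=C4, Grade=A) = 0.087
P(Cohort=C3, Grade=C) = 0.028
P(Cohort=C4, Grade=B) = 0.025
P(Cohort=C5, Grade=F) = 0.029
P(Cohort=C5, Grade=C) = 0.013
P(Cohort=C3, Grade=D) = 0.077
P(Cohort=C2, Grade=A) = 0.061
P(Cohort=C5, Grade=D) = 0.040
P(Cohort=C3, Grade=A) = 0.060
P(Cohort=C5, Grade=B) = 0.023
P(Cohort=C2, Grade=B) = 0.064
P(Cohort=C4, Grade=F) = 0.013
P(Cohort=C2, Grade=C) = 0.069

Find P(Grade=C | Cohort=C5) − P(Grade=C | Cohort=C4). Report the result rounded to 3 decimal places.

-0.252

P(Cohort=C5) = 0.068 + 0.023 + 0.013 + 0.040 + 0.029 = 0.173; P(Grade=C | Cohort=C5) = 0.013/0.173 = 0.0751.
P(Cohort=C4) = 0.087 + 0.025 + 0.088 + 0.056 + 0.013 = 0.269; P(Grade=C | Cohort=C4) = 0.088/0.269 = 0.3271.
Difference = -0.252.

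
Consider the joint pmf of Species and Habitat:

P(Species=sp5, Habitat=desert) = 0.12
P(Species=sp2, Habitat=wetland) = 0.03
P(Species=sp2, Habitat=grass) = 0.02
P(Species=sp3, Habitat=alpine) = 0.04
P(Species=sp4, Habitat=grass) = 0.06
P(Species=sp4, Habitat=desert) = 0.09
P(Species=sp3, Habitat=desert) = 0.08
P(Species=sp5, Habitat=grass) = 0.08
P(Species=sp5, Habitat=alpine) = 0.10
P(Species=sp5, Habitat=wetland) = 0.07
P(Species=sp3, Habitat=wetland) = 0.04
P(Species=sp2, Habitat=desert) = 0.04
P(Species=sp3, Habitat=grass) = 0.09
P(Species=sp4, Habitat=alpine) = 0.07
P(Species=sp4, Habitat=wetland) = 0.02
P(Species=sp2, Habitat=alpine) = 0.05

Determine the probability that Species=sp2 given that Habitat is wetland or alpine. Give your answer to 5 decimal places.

P(Habitat=wetland) = 0.03 + 0.04 + 0.02 + 0.07 = 0.16.
P(Habitat=alpine) = 0.05 + 0.04 + 0.07 + 0.10 = 0.26.
P(Habitat ∈ {wetland, alpine}) = 0.16 + 0.26 = 0.42; P(Species=sp2, Habitat ∈ {wetland, alpine}) = 0.03 + 0.05 = 0.08.
P(Species=sp2 | Habitat ∈ {wetland, alpine}) = 0.08/0.42 = 0.19048.

0.19048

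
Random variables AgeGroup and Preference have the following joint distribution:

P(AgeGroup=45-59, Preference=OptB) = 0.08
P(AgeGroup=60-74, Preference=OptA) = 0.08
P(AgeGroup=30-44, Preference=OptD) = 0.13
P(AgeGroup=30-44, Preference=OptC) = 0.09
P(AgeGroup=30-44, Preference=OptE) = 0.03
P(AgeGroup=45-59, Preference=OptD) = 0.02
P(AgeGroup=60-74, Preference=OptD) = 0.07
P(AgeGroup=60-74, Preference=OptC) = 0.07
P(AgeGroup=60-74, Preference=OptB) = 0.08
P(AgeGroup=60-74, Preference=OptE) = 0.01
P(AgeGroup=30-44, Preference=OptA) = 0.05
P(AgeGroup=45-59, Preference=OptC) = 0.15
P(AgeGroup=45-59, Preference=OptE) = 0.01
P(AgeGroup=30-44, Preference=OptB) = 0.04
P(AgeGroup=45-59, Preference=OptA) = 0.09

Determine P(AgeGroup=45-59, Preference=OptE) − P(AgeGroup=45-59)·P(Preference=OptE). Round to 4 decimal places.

P(AgeGroup=45-59) = 0.09 + 0.08 + 0.15 + 0.02 + 0.01 = 0.35.
P(Preference=OptE) = 0.03 + 0.01 + 0.01 = 0.05.
P(AgeGroup=45-59, Preference=OptE) − P(AgeGroup=45-59)P(Preference=OptE) = 0.01 − 0.35×0.05 = -0.0075.

-0.0075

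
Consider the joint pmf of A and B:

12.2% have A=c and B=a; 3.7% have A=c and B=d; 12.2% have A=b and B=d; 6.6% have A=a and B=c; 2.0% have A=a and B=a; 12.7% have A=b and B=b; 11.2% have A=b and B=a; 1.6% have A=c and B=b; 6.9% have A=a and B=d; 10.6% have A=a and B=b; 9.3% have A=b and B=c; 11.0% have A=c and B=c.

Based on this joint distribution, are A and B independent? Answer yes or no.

P(A=c) = 0.285 and P(B=b) = 0.249, so their product is 0.07097, but P(A=c, B=b) = 0.016. Since these differ, A and B are not independent.

no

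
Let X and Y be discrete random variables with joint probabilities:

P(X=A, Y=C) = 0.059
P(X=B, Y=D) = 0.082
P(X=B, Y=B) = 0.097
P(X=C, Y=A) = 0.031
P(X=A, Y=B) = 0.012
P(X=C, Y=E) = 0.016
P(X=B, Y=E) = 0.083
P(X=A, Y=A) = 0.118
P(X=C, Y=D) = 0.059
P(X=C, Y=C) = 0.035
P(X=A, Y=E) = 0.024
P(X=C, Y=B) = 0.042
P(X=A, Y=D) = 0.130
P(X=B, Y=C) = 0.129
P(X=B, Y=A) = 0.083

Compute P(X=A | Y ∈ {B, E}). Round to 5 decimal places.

0.13139

P(Y=B) = 0.012 + 0.097 + 0.042 = 0.151.
P(Y=E) = 0.024 + 0.083 + 0.016 = 0.123.
P(Y ∈ {B, E}) = 0.151 + 0.123 = 0.274; P(X=A, Y ∈ {B, E}) = 0.012 + 0.024 = 0.036.
P(X=A | Y ∈ {B, E}) = 0.036/0.274 = 0.13139.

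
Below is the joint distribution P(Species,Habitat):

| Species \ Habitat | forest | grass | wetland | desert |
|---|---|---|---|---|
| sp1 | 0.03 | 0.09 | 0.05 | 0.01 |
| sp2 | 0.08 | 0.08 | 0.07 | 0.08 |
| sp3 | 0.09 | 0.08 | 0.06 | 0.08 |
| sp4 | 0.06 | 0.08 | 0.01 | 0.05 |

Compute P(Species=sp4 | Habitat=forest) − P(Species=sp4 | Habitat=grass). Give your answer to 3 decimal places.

P(Habitat=forest) = 0.03 + 0.08 + 0.09 + 0.06 = 0.26; P(Species=sp4 | Habitat=forest) = 0.06/0.26 = 0.2308.
P(Habitat=grass) = 0.09 + 0.08 + 0.08 + 0.08 = 0.33; P(Species=sp4 | Habitat=grass) = 0.08/0.33 = 0.2424.
Difference = -0.012.

-0.012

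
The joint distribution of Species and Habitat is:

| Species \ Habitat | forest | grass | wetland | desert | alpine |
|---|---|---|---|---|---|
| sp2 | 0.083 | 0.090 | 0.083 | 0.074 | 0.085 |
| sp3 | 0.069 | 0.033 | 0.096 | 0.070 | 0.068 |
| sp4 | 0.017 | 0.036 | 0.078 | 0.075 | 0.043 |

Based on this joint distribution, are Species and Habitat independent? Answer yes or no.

no

P(Species=sp4) = 0.249 and P(Habitat=forest) = 0.169, so their product is 0.04208, but P(Species=sp4, Habitat=forest) = 0.017. Since these differ, Species and Habitat are not independent.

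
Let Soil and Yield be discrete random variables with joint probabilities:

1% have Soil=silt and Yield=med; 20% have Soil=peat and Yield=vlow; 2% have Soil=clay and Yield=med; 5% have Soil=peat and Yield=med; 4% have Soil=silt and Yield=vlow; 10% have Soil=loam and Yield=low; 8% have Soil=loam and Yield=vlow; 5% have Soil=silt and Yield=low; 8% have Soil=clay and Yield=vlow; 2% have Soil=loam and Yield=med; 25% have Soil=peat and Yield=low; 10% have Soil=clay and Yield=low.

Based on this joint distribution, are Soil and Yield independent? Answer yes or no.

Every cell satisfies P(Soil,Yield) = P(Soil)·P(Yield). For instance P(Soil=peat) = 0.50, P(Yield=vlow) = 0.40, and 0.50×0.40 = 0.20 matches the joint entry. So Soil and Yield are independent.

yes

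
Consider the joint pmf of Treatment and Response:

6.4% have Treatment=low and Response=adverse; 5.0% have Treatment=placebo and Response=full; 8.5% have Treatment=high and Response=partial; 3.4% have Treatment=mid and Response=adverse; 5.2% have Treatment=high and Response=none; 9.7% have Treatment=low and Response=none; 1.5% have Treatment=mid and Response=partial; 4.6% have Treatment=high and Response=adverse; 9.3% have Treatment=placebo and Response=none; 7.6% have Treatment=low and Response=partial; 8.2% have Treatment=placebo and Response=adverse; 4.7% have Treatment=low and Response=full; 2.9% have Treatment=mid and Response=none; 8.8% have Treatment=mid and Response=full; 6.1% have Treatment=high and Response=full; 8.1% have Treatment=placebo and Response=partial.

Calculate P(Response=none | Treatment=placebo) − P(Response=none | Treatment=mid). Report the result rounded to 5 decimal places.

0.12922

P(Treatment=placebo) = 0.093 + 0.081 + 0.050 + 0.082 = 0.306; P(Response=none | Treatment=placebo) = 0.093/0.306 = 0.303922.
P(Treatment=mid) = 0.029 + 0.015 + 0.088 + 0.034 = 0.166; P(Response=none | Treatment=mid) = 0.029/0.166 = 0.174699.
Difference = 0.12922.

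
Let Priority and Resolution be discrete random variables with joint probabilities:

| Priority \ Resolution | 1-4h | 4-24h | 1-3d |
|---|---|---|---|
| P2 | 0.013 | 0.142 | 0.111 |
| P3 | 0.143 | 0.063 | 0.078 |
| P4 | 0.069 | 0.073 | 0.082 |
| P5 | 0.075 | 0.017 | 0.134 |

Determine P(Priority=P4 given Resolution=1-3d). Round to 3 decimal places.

0.202

P(Resolution=1-3d) = 0.111 + 0.078 + 0.082 + 0.134 = 0.405.
P(Priority=P4 | Resolution=1-3d) = 0.082/0.405 = 0.202.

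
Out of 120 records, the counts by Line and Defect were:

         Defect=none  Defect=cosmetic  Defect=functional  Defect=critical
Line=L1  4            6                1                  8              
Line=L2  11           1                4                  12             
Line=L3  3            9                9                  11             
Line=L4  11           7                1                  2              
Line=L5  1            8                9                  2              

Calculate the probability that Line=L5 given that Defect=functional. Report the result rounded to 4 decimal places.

0.3750

Total with Defect=functional: 1 + 4 + 9 + 1 + 9 = 24.
P(Line=L5 | Defect=functional) = 9/24 = 0.3750.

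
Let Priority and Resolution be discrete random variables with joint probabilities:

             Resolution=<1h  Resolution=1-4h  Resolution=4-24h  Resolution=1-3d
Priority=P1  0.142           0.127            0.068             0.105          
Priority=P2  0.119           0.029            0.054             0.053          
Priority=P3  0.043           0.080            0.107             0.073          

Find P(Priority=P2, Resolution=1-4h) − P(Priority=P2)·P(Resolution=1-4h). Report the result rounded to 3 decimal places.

P(Priority=P2) = 0.119 + 0.029 + 0.054 + 0.053 = 0.255.
P(Resolution=1-4h) = 0.127 + 0.029 + 0.080 = 0.236.
P(Priority=P2, Resolution=1-4h) − P(Priority=P2)P(Resolution=1-4h) = 0.029 − 0.255×0.236 = -0.031.

-0.031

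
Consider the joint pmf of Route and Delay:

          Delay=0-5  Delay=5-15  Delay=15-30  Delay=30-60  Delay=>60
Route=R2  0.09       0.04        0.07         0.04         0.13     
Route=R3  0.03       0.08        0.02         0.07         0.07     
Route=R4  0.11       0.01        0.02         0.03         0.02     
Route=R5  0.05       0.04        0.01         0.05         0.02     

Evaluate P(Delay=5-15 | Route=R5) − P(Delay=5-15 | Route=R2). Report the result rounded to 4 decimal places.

0.1272

P(Route=R5) = 0.05 + 0.04 + 0.01 + 0.05 + 0.02 = 0.17; P(Delay=5-15 | Route=R5) = 0.04/0.17 = 0.23529.
P(Route=R2) = 0.09 + 0.04 + 0.07 + 0.04 + 0.13 = 0.37; P(Delay=5-15 | Route=R2) = 0.04/0.37 = 0.10811.
Difference = 0.1272.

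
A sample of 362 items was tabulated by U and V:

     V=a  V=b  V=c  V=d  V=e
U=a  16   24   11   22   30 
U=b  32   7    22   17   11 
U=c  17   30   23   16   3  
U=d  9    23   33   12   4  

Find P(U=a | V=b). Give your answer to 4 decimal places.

0.2857

Total with V=b: 24 + 7 + 30 + 23 = 84.
P(U=a | V=b) = 24/84 = 0.2857.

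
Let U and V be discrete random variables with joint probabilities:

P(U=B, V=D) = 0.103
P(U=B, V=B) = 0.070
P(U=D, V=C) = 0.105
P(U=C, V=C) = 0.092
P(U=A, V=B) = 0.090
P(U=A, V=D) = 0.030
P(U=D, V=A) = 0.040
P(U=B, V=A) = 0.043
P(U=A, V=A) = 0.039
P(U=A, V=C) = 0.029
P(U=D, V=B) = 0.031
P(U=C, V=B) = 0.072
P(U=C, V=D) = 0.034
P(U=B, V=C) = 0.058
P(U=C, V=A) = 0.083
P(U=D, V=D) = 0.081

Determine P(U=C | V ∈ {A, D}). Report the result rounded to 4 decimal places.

0.2583

P(V=A) = 0.039 + 0.043 + 0.083 + 0.040 = 0.205.
P(V=D) = 0.030 + 0.103 + 0.034 + 0.081 = 0.248.
P(V ∈ {A, D}) = 0.205 + 0.248 = 0.453; P(U=C, V ∈ {A, D}) = 0.083 + 0.034 = 0.117.
P(U=C | V ∈ {A, D}) = 0.117/0.453 = 0.2583.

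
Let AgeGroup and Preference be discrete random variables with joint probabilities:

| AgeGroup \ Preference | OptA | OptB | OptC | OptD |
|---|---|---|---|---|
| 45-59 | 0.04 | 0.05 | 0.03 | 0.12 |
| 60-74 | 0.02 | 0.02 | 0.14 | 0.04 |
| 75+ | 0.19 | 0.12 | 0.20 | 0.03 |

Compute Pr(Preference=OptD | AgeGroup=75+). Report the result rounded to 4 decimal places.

P(AgeGroup=75+) = 0.19 + 0.12 + 0.20 + 0.03 = 0.54.
P(Preference=OptD | AgeGroup=75+) = 0.03/0.54 = 0.0556.

0.0556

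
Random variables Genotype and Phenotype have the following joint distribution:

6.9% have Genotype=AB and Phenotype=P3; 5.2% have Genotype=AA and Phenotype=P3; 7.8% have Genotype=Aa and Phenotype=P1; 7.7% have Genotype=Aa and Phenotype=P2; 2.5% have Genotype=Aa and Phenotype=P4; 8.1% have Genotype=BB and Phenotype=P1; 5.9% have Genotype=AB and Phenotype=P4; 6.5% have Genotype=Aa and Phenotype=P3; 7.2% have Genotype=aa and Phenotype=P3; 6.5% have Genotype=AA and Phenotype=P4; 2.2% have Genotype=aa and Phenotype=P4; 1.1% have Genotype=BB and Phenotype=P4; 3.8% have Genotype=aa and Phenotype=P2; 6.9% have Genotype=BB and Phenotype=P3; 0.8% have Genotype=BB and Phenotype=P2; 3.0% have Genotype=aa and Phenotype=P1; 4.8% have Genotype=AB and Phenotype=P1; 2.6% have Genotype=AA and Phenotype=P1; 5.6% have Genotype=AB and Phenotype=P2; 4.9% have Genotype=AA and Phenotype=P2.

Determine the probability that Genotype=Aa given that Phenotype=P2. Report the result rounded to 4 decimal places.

0.3377

P(Phenotype=P2) = 0.049 + 0.077 + 0.038 + 0.056 + 0.008 = 0.228.
P(Genotype=Aa | Phenotype=P2) = 0.077/0.228 = 0.3377.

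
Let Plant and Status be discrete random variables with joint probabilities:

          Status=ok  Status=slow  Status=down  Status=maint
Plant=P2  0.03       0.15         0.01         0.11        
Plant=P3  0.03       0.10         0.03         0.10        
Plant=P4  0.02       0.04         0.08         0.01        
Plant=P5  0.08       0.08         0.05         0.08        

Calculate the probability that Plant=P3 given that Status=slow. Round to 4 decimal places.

0.2703

P(Status=slow) = 0.15 + 0.10 + 0.04 + 0.08 = 0.37.
P(Plant=P3 | Status=slow) = 0.10/0.37 = 0.2703.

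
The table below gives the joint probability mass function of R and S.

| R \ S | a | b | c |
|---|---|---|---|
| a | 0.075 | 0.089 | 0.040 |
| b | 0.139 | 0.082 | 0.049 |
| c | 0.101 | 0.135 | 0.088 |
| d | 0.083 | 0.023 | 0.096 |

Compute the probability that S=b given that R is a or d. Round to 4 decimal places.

0.2759

P(R=a) = 0.075 + 0.089 + 0.040 = 0.204.
P(R=d) = 0.083 + 0.023 + 0.096 = 0.202.
P(R ∈ {a, d}) = 0.204 + 0.202 = 0.406; P(S=b, R ∈ {a, d}) = 0.089 + 0.023 = 0.112.
P(S=b | R ∈ {a, d}) = 0.112/0.406 = 0.2759.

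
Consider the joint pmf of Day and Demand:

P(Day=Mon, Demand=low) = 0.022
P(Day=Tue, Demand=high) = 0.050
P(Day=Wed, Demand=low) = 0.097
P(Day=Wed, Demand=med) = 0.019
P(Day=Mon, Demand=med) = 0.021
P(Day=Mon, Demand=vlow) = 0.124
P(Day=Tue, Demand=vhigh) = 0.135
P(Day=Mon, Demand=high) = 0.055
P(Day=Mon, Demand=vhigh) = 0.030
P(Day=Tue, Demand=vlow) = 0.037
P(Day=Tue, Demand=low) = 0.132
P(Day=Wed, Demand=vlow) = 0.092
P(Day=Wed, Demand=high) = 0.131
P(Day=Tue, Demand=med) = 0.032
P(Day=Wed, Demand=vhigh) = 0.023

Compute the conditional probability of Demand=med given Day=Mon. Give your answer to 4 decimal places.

P(Day=Mon) = 0.124 + 0.022 + 0.021 + 0.055 + 0.030 = 0.252.
P(Demand=med | Day=Mon) = 0.021/0.252 = 0.0833.

0.0833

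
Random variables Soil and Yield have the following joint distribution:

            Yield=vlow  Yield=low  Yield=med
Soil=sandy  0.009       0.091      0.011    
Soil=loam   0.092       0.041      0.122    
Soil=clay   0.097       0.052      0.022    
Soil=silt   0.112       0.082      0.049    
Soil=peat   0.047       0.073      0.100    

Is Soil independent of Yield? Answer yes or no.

P(Soil=sandy) = 0.111 and P(Yield=low) = 0.339, so their product is 0.03763, but P(Soil=sandy, Yield=low) = 0.091. Since these differ, Soil and Yield are not independent.

no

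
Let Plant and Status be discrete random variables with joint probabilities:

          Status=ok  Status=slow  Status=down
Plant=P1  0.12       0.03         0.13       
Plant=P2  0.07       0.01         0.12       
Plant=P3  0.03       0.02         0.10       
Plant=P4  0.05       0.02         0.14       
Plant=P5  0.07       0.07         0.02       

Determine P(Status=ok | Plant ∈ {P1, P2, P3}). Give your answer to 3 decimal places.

P(Plant=P1) = 0.12 + 0.03 + 0.13 = 0.28.
P(Plant=P2) = 0.07 + 0.01 + 0.12 = 0.20.
P(Plant=P3) = 0.03 + 0.02 + 0.10 = 0.15.
P(Plant ∈ {P1, P2, P3}) = 0.28 + 0.20 + 0.15 = 0.63; P(Status=ok, Plant ∈ {P1, P2, P3}) = 0.12 + 0.07 + 0.03 = 0.22.
P(Status=ok | Plant ∈ {P1, P2, P3}) = 0.22/0.63 = 0.349.

0.349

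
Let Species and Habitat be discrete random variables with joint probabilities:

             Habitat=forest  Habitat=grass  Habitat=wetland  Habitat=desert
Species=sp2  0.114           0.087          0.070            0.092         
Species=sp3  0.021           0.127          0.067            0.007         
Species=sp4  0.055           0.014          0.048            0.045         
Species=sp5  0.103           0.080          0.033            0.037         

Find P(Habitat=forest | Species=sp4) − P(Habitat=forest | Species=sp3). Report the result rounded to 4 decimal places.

0.2449

P(Species=sp4) = 0.055 + 0.014 + 0.048 + 0.045 = 0.162; P(Habitat=forest | Species=sp4) = 0.055/0.162 = 0.33951.
P(Species=sp3) = 0.021 + 0.127 + 0.067 + 0.007 = 0.222; P(Habitat=forest | Species=sp3) = 0.021/0.222 = 0.09459.
Difference = 0.2449.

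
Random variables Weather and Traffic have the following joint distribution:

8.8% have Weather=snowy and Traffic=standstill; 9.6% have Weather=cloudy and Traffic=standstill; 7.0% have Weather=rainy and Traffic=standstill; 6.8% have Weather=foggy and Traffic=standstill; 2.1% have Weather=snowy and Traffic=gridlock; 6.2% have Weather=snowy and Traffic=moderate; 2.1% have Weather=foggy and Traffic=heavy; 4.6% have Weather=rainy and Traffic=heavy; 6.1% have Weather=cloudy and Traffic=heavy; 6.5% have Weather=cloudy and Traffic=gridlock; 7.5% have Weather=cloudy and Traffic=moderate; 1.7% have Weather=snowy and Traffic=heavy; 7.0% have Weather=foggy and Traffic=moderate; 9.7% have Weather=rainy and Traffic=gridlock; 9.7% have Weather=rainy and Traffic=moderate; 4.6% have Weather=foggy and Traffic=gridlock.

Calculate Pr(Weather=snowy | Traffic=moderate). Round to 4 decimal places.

0.2039

P(Traffic=moderate) = 0.075 + 0.097 + 0.062 + 0.070 = 0.304.
P(Weather=snowy | Traffic=moderate) = 0.062/0.304 = 0.2039.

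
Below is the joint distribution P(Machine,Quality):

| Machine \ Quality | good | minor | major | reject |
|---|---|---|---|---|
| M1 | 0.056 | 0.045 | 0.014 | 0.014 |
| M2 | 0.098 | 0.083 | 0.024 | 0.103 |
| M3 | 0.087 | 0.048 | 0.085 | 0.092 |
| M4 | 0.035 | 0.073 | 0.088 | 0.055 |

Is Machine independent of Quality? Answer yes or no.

P(Machine=M2) = 0.308 and P(Quality=major) = 0.211, so their product is 0.06499, but P(Machine=M2, Quality=major) = 0.024. Since these differ, Machine and Quality are not independent.

no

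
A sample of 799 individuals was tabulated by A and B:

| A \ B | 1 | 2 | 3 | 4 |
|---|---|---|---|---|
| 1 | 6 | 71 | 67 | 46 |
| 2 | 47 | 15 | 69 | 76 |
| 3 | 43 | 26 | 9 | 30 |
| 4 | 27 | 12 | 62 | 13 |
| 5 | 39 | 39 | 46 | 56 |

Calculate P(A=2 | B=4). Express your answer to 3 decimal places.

0.344

Total with B=4: 46 + 76 + 30 + 13 + 56 = 221.
P(A=2 | B=4) = 76/221 = 0.344.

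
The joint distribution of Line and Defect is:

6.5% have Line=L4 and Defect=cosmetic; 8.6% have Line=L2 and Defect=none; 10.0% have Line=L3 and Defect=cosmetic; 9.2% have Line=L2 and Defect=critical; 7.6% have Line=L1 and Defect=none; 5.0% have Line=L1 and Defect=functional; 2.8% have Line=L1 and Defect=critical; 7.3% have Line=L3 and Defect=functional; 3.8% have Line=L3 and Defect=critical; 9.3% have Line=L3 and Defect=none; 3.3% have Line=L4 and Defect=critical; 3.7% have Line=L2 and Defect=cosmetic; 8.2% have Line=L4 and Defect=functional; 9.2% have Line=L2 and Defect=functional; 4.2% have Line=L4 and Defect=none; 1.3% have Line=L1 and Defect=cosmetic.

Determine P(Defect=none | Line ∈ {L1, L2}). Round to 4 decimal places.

P(Line=L1) = 0.076 + 0.013 + 0.050 + 0.028 = 0.167.
P(Line=L2) = 0.086 + 0.037 + 0.092 + 0.092 = 0.307.
P(Line ∈ {L1, L2}) = 0.167 + 0.307 = 0.474; P(Defect=none, Line ∈ {L1, L2}) = 0.076 + 0.086 = 0.162.
P(Defect=none | Line ∈ {L1, L2}) = 0.162/0.474 = 0.3418.

0.3418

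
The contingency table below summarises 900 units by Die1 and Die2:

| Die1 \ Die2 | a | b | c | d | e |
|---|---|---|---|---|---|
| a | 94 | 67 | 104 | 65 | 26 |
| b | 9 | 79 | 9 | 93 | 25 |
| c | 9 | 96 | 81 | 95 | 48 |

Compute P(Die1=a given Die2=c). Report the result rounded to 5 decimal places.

Total with Die2=c: 104 + 9 + 81 = 194.
P(Die1=a | Die2=c) = 104/194 = 0.53608.

0.53608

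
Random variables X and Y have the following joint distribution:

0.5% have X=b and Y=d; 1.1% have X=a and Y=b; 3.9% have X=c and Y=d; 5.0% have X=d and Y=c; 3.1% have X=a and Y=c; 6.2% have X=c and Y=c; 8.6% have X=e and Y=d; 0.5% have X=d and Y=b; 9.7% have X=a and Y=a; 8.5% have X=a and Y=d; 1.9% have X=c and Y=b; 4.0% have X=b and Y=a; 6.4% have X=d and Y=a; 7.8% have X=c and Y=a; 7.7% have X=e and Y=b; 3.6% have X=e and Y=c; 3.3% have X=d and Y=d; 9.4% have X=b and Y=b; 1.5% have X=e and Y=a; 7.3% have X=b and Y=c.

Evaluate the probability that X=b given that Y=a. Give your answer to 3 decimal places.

0.136

P(Y=a) = 0.097 + 0.040 + 0.078 + 0.064 + 0.015 = 0.294.
P(X=b | Y=a) = 0.040/0.294 = 0.136.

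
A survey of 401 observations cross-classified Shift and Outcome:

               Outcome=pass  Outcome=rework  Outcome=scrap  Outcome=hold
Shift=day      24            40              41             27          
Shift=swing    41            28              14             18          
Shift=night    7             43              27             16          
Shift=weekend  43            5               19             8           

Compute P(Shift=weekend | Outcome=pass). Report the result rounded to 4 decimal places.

Total with Outcome=pass: 24 + 41 + 7 + 43 = 115.
P(Shift=weekend | Outcome=pass) = 43/115 = 0.3739.

0.3739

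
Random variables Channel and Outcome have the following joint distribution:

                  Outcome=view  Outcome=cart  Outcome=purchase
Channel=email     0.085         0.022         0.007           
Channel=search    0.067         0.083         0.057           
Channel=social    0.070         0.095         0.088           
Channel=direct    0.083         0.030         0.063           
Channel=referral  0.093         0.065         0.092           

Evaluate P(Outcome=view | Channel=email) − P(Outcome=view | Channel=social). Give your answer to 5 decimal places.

0.46893

P(Channel=email) = 0.085 + 0.022 + 0.007 = 0.114; P(Outcome=view | Channel=email) = 0.085/0.114 = 0.745614.
P(Channel=social) = 0.070 + 0.095 + 0.088 = 0.253; P(Outcome=view | Channel=social) = 0.070/0.253 = 0.276680.
Difference = 0.46893.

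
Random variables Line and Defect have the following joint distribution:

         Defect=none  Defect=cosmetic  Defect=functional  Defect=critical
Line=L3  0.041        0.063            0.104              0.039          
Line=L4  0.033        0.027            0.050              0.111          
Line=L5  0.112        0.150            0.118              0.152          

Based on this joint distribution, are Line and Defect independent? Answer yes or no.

P(Line=L4) = 0.221 and P(Defect=critical) = 0.302, so their product is 0.06674, but P(Line=L4, Defect=critical) = 0.111. Since these differ, Line and Defect are not independent.

no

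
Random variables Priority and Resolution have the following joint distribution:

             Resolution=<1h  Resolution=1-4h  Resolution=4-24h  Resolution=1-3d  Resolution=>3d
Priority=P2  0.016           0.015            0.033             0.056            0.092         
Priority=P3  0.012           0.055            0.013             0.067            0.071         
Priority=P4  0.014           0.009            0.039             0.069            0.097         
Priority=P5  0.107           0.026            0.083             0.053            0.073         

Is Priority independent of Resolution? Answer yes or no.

no

P(Priority=P5) = 0.342 and P(Resolution=<1h) = 0.149, so their product is 0.05096, but P(Priority=P5, Resolution=<1h) = 0.107. Since these differ, Priority and Resolution are not independent.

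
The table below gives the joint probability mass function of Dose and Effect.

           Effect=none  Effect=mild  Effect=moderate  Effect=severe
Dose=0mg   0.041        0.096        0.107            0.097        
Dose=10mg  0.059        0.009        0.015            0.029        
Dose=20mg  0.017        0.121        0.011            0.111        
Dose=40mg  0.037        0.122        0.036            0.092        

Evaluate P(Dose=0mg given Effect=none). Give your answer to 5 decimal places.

0.26623

P(Effect=none) = 0.041 + 0.059 + 0.017 + 0.037 = 0.154.
P(Dose=0mg | Effect=none) = 0.041/0.154 = 0.26623.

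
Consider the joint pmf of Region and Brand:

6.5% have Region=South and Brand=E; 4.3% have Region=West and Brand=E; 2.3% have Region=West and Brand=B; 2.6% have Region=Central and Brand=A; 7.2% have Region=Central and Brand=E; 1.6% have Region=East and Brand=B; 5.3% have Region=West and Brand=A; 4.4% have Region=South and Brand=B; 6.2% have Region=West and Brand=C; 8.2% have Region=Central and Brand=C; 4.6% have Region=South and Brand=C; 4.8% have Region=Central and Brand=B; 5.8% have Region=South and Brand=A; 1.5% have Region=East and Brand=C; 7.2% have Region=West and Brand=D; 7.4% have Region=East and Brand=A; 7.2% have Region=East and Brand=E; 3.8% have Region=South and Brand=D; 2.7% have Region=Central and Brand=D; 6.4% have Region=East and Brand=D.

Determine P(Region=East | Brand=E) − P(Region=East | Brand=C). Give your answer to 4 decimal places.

P(Brand=E) = 0.065 + 0.072 + 0.043 + 0.072 = 0.252; P(Region=East | Brand=E) = 0.072/0.252 = 0.28571.
P(Brand=C) = 0.046 + 0.015 + 0.062 + 0.082 = 0.205; P(Region=East | Brand=C) = 0.015/0.205 = 0.07317.
Difference = 0.2125.

0.2125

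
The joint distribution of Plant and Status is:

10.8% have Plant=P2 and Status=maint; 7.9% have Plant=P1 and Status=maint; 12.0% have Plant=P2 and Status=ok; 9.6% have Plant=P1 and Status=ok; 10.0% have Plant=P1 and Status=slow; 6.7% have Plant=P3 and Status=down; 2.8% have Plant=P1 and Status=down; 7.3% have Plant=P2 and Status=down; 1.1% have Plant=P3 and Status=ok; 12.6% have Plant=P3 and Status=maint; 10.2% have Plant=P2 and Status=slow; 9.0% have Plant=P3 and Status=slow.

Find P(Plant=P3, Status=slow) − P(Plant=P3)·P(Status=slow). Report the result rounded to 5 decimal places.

0.00415

P(Plant=P3) = 0.011 + 0.090 + 0.067 + 0.126 = 0.294.
P(Status=slow) = 0.100 + 0.102 + 0.090 = 0.292.
P(Plant=P3, Status=slow) − P(Plant=P3)P(Status=slow) = 0.090 − 0.294×0.292 = 0.00415.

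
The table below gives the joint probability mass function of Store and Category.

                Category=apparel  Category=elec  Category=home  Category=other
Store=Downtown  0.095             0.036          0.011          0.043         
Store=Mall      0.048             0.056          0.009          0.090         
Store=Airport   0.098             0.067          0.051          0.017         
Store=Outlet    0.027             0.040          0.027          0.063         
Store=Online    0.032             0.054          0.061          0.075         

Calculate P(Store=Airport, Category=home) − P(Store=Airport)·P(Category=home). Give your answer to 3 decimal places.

P(Store=Airport) = 0.098 + 0.067 + 0.051 + 0.017 = 0.233.
P(Category=home) = 0.011 + 0.009 + 0.051 + 0.027 + 0.061 = 0.159.
P(Store=Airport, Category=home) − P(Store=Airport)P(Category=home) = 0.051 − 0.233×0.159 = 0.014.

0.014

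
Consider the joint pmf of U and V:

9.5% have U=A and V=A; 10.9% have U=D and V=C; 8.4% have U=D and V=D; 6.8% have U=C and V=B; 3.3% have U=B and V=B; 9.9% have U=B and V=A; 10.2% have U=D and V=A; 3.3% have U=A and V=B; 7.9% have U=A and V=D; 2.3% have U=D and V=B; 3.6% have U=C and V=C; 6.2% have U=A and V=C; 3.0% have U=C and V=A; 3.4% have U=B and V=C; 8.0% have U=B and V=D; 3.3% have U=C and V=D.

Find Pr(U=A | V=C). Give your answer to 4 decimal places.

0.2573

P(V=C) = 0.062 + 0.034 + 0.036 + 0.109 = 0.241.
P(U=A | V=C) = 0.062/0.241 = 0.2573.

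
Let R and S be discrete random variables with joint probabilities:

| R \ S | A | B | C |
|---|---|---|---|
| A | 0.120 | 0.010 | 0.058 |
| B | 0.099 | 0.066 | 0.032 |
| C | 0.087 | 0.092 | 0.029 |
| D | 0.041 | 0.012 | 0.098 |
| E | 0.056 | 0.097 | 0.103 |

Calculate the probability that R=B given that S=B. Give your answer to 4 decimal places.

0.2383

P(S=B) = 0.010 + 0.066 + 0.092 + 0.012 + 0.097 = 0.277.
P(R=B | S=B) = 0.066/0.277 = 0.2383.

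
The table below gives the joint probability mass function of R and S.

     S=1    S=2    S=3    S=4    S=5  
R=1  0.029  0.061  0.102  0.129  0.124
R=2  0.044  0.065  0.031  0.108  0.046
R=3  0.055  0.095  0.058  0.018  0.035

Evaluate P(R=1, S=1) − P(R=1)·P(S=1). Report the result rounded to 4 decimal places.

P(R=1) = 0.029 + 0.061 + 0.102 + 0.129 + 0.124 = 0.445.
P(S=1) = 0.029 + 0.044 + 0.055 = 0.128.
P(R=1, S=1) − P(R=1)P(S=1) = 0.029 − 0.445×0.128 = -0.0280.

-0.0280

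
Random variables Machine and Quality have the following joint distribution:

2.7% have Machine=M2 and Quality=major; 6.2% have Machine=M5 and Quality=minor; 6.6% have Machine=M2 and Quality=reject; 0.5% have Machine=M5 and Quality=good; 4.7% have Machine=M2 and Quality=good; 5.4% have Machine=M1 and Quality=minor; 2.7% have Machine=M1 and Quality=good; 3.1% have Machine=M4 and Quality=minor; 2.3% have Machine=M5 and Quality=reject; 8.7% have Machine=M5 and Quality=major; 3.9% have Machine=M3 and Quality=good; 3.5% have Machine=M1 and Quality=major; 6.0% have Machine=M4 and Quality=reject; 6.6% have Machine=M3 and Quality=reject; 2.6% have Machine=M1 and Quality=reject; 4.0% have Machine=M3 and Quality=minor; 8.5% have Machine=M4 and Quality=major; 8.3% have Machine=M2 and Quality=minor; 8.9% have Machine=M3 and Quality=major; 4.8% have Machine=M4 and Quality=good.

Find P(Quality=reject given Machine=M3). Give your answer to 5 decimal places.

0.28205

P(Machine=M3) = 0.039 + 0.040 + 0.089 + 0.066 = 0.234.
P(Quality=reject | Machine=M3) = 0.066/0.234 = 0.28205.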